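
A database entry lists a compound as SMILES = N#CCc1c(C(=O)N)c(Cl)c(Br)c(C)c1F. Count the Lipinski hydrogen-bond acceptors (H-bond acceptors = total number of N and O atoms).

N atoms: 2; O atoms: 1.
Lipinski HBA = 2 + 1 = 3.

3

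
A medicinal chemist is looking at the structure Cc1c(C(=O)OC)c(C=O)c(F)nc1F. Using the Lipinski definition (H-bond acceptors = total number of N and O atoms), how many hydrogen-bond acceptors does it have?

N atoms: 1; O atoms: 3.
Lipinski HBA = 1 + 3 = 4.

4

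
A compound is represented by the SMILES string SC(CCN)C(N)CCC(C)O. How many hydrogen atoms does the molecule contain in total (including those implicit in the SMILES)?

20

Walk through each heavy atom and fill implicit hydrogens from standard valence (C 4, N 3, O 2, S 2, halogen 1):
  atom 1: S, bond orders sum to 1 (valence 2) → 1 H
  atom 2: C, bond orders sum to 3 (valence 4) → 1 H
  atom 3: C, bond orders sum to 2 (valence 4) → 2 H
  atom 4: C, bond orders sum to 2 (valence 4) → 2 H
  atom 5: N, bond orders sum to 1 (valence 3) → 2 H
  atom 6: C, bond orders sum to 3 (valence 4) → 1 H
  atom 7: N, bond orders sum to 1 (valence 3) → 2 H
  atom 8: C, bond orders sum to 2 (valence 4) → 2 H
  atom 9: C, bond orders sum to 2 (valence 4) → 2 H
  atom 10: C, bond orders sum to 3 (valence 4) → 1 H
  atom 11: C, bond orders sum to 1 (valence 4) → 3 H
  atom 12: O, bond orders sum to 1 (valence 2) → 1 H
Total hydrogens: 20.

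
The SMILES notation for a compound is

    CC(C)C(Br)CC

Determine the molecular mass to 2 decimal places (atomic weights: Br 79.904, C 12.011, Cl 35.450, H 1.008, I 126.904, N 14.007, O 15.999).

First, the molecular formula is C6H13Br (counting implicit H from valence).
  Br: 1 × 79.904 = 79.904
  C: 6 × 12.011 = 72.066
  H: 13 × 1.008 = 13.104
Sum: 1×79.904 + 6×12.011 + 13×1.008 = 165.074 → 165.07 g/mol.

165.07 g/mol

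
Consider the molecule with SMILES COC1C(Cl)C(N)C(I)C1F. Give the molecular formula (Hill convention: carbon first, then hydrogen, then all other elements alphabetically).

Walk through each heavy atom and fill implicit hydrogens from standard valence (C 4, N 3, O 2, S 2, halogen 1):
  atom 1: C, bond orders sum to 1 (valence 4) → 3 H
  atom 2: O, bond orders sum to 2 (valence 2) → 0 H
  atom 3: C, bond orders sum to 3 (valence 4) → 1 H
  atom 4: C, bond orders sum to 3 (valence 4) → 1 H
  atom 5: Cl (halogen, monovalent) → 0 H
  atom 6: C, bond orders sum to 3 (valence 4) → 1 H
  atom 7: N, bond orders sum to 1 (valence 3) → 2 H
  atom 8: C, bond orders sum to 3 (valence 4) → 1 H
  atom 9: I (halogen, monovalent) → 0 H
  atom 10: C, bond orders sum to 3 (valence 4) → 1 H
  atom 11: F (halogen, monovalent) → 0 H
Totals → C:6, H:10, Cl:1, F:1, I:1, N:1, O:1.

C6H10ClFINO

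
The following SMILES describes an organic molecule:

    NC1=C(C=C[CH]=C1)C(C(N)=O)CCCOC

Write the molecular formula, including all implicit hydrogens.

Walk through each heavy atom and fill implicit hydrogens from standard valence (C 4, N 3, O 2, S 2, halogen 1):
  atom 1: N, bond orders sum to 1 (valence 3) → 2 H
  atom 2: C, bond orders sum to 4 (valence 4) → 0 H
  atom 3: C, bond orders sum to 4 (valence 4) → 0 H
  atom 4: C, bond orders sum to 3 (valence 4) → 1 H
  atom 5: C, bond orders sum to 3 (valence 4) → 1 H
  atom 6: C with explicit H count 1
  atom 7: C, bond orders sum to 3 (valence 4) → 1 H
  atom 8: C, bond orders sum to 3 (valence 4) → 1 H
  atom 9: C, bond orders sum to 4 (valence 4) → 0 H
  atom 10: N, bond orders sum to 1 (valence 3) → 2 H
  atom 11: O, bond orders sum to 2 (valence 2) → 0 H
  atom 12: C, bond orders sum to 2 (valence 4) → 2 H
  atom 13: C, bond orders sum to 2 (valence 4) → 2 H
  atom 14: C, bond orders sum to 2 (valence 4) → 2 H
  atom 15: O, bond orders sum to 2 (valence 2) → 0 H
  atom 16: C, bond orders sum to 1 (valence 4) → 3 H
Totals → C:12, H:18, N:2, O:2.

C12H18N2O2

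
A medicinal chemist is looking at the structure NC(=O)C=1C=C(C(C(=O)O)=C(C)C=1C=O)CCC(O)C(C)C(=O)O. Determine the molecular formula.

C16H19NO7

Walk through each heavy atom and fill implicit hydrogens from standard valence (C 4, N 3, O 2, S 2, halogen 1):
  atom 1: N, bond orders sum to 1 (valence 3) → 2 H
  atom 2: C, bond orders sum to 4 (valence 4) → 0 H
  atom 3: O, bond orders sum to 2 (valence 2) → 0 H
  atom 4: C, bond orders sum to 4 (valence 4) → 0 H
  atom 5: C, bond orders sum to 3 (valence 4) → 1 H
  atom 6: C, bond orders sum to 4 (valence 4) → 0 H
  atom 7: C, bond orders sum to 4 (valence 4) → 0 H
  atom 8: C, bond orders sum to 4 (valence 4) → 0 H
  atom 9: O, bond orders sum to 2 (valence 2) → 0 H
  atom 10: O, bond orders sum to 1 (valence 2) → 1 H
  atom 11: C, bond orders sum to 4 (valence 4) → 0 H
  atom 12: C, bond orders sum to 1 (valence 4) → 3 H
  atom 13: C, bond orders sum to 4 (valence 4) → 0 H
  atom 14: C, bond orders sum to 3 (valence 4) → 1 H
  atom 15: O, bond orders sum to 2 (valence 2) → 0 H
  atom 16: C, bond orders sum to 2 (valence 4) → 2 H
  atom 17: C, bond orders sum to 2 (valence 4) → 2 H
  atom 18: C, bond orders sum to 3 (valence 4) → 1 H
  atom 19: O, bond orders sum to 1 (valence 2) → 1 H
  atom 20: C, bond orders sum to 3 (valence 4) → 1 H
  atom 21: C, bond orders sum to 1 (valence 4) → 3 H
  atom 22: C, bond orders sum to 4 (valence 4) → 0 H
  atom 23: O, bond orders sum to 2 (valence 2) → 0 H
  atom 24: O, bond orders sum to 1 (valence 2) → 1 H
Totals → C:16, H:19, N:1, O:7.
In Hill order: C16H19NO7.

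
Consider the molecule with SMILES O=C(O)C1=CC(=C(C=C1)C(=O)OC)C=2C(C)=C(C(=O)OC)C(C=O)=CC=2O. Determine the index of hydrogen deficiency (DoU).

Degree of unsaturation = (number of rings) + (number of π bonds).
Ring closures in the SMILES: 2.
π bonds: 10 double bonds (each 1 DoU) → 10 DoU from unsaturation.
Total DoU = 2 + 10 = 12.

12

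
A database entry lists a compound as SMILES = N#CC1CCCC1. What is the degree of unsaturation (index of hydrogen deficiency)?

Molecular formula: C6H9N.
DoU = (2C + 2 + N − H − X) / 2, where X is the halogen count and O/S are ignored.
    = (2·6 + 2 + 1 − 9 − 0) / 2 = 6 / 2 = 3.

3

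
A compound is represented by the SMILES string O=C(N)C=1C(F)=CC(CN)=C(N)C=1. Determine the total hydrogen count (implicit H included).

Walk through each heavy atom and fill implicit hydrogens from standard valence (C 4, N 3, O 2, S 2, halogen 1):
  atom 1: O, bond orders sum to 2 (valence 2) → 0 H
  atom 2: C, bond orders sum to 4 (valence 4) → 0 H
  atom 3: N, bond orders sum to 1 (valence 3) → 2 H
  atom 4: C, bond orders sum to 4 (valence 4) → 0 H
  atom 5: C, bond orders sum to 4 (valence 4) → 0 H
  atom 6: F (halogen, monovalent) → 0 H
  atom 7: C, bond orders sum to 3 (valence 4) → 1 H
  atom 8: C, bond orders sum to 4 (valence 4) → 0 H
  atom 9: C, bond orders sum to 2 (valence 4) → 2 H
  atom 10: N, bond orders sum to 1 (valence 3) → 2 H
  atom 11: C, bond orders sum to 4 (valence 4) → 0 H
  atom 12: N, bond orders sum to 1 (valence 3) → 2 H
  atom 13: C, bond orders sum to 3 (valence 4) → 1 H
Total hydrogens: 10.

10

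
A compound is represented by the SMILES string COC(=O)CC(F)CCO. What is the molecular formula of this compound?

Walk through each heavy atom and fill implicit hydrogens from standard valence (C 4, N 3, O 2, S 2, halogen 1):
  atom 1: C, bond orders sum to 1 (valence 4) → 3 H
  atom 2: O, bond orders sum to 2 (valence 2) → 0 H
  atom 3: C, bond orders sum to 4 (valence 4) → 0 H
  atom 4: O, bond orders sum to 2 (valence 2) → 0 H
  atom 5: C, bond orders sum to 2 (valence 4) → 2 H
  atom 6: C, bond orders sum to 3 (valence 4) → 1 H
  atom 7: F (halogen, monovalent) → 0 H
  atom 8: C, bond orders sum to 2 (valence 4) → 2 H
  atom 9: C, bond orders sum to 2 (valence 4) → 2 H
  atom 10: O, bond orders sum to 1 (valence 2) → 1 H
Totals → C:6, H:11, F:1, O:3.

C6H11FO3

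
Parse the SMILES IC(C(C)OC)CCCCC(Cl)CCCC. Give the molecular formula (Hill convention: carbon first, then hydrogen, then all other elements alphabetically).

Walk through each heavy atom and fill implicit hydrogens from standard valence (C 4, N 3, O 2, S 2, halogen 1):
  atom 1: I (halogen, monovalent) → 0 H
  atom 2: C, bond orders sum to 3 (valence 4) → 1 H
  atom 3: C, bond orders sum to 3 (valence 4) → 1 H
  atom 4: C, bond orders sum to 1 (valence 4) → 3 H
  atom 5: O, bond orders sum to 2 (valence 2) → 0 H
  atom 6: C, bond orders sum to 1 (valence 4) → 3 H
  atom 7: C, bond orders sum to 2 (valence 4) → 2 H
  atom 8: C, bond orders sum to 2 (valence 4) → 2 H
  atom 9: C, bond orders sum to 2 (valence 4) → 2 H
  atom 10: C, bond orders sum to 2 (valence 4) → 2 H
  atom 11: C, bond orders sum to 3 (valence 4) → 1 H
  atom 12: Cl (halogen, monovalent) → 0 H
  atom 13: C, bond orders sum to 2 (valence 4) → 2 H
  atom 14: C, bond orders sum to 2 (valence 4) → 2 H
  atom 15: C, bond orders sum to 2 (valence 4) → 2 H
  atom 16: C, bond orders sum to 1 (valence 4) → 3 H
Totals → C:13, H:26, Cl:1, I:1, O:1.
In Hill order: C13H26ClIO.

C13H26ClIO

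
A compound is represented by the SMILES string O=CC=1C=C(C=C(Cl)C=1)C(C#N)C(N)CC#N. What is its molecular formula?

C12H10ClN3O

Walk through each heavy atom and fill implicit hydrogens from standard valence (C 4, N 3, O 2, S 2, halogen 1):
  atom 1: O, bond orders sum to 2 (valence 2) → 0 H
  atom 2: C, bond orders sum to 3 (valence 4) → 1 H
  atom 3: C, bond orders sum to 4 (valence 4) → 0 H
  atom 4: C, bond orders sum to 3 (valence 4) → 1 H
  atom 5: C, bond orders sum to 4 (valence 4) → 0 H
  atom 6: C, bond orders sum to 3 (valence 4) → 1 H
  atom 7: C, bond orders sum to 4 (valence 4) → 0 H
  atom 8: Cl (halogen, monovalent) → 0 H
  atom 9: C, bond orders sum to 3 (valence 4) → 1 H
  atom 10: C, bond orders sum to 3 (valence 4) → 1 H
  atom 11: C, bond orders sum to 4 (valence 4) → 0 H
  atom 12: N, bond orders sum to 3 (valence 3) → 0 H
  atom 13: C, bond orders sum to 3 (valence 4) → 1 H
  atom 14: N, bond orders sum to 1 (valence 3) → 2 H
  atom 15: C, bond orders sum to 2 (valence 4) → 2 H
  atom 16: C, bond orders sum to 4 (valence 4) → 0 H
  atom 17: N, bond orders sum to 3 (valence 3) → 0 H
Totals → C:12, H:10, Cl:1, N:3, O:1.
In Hill order: C12H10ClN3O.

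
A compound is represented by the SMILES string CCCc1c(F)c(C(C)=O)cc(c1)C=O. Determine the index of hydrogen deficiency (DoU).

6

Molecular formula: C12H13FO2.
DoU = (2C + 2 + N − H − X) / 2, where X is the halogen count and O/S are ignored.
    = (2·12 + 2 + 0 − 13 − 1) / 2 = 12 / 2 = 6.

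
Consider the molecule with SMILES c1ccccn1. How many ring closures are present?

1

In SMILES, each pair of matching ring-closure digits denotes one ring-closing bond; the number of such bonds equals the number of independent rings.
Ring-closure bonds here: 1.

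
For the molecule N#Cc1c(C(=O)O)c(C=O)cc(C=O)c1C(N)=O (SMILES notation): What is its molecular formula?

C11H6N2O5

Walk through each heavy atom and fill implicit hydrogens from standard valence (C 4, N 3, O 2, S 2, halogen 1); for lowercase aromatic atoms, an aromatic c carries 1 H when it has two neighbours and 0 H with three, and aromatic n carries 0 H:
  atom 1: N, bond orders sum to 3 (valence 3) → 0 H
  atom 2: C, bond orders sum to 4 (valence 4) → 0 H
  atom 3: aromatic c, 3 neighbours → 0 H
  atom 4: aromatic c, 3 neighbours → 0 H
  atom 5: C, bond orders sum to 4 (valence 4) → 0 H
  atom 6: O, bond orders sum to 2 (valence 2) → 0 H
  atom 7: O, bond orders sum to 1 (valence 2) → 1 H
  atom 8: aromatic c, 3 neighbours → 0 H
  atom 9: C, bond orders sum to 3 (valence 4) → 1 H
  atom 10: O, bond orders sum to 2 (valence 2) → 0 H
  atom 11: aromatic c, 2 neighbours → 1 H
  atom 12: aromatic c, 3 neighbours → 0 H
  atom 13: C, bond orders sum to 3 (valence 4) → 1 H
  atom 14: O, bond orders sum to 2 (valence 2) → 0 H
  atom 15: aromatic c, 3 neighbours → 0 H
  atom 16: C, bond orders sum to 4 (valence 4) → 0 H
  atom 17: N, bond orders sum to 1 (valence 3) → 2 H
  atom 18: O, bond orders sum to 2 (valence 2) → 0 H
Totals → C:11, H:6, N:2, O:5.
In Hill order: C11H6N2O5.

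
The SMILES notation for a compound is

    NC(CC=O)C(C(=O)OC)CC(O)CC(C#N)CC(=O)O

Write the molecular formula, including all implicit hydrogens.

C13H20N2O6

Walk through each heavy atom and fill implicit hydrogens from standard valence (C 4, N 3, O 2, S 2, halogen 1):
  atom 1: N, bond orders sum to 1 (valence 3) → 2 H
  atom 2: C, bond orders sum to 3 (valence 4) → 1 H
  atom 3: C, bond orders sum to 2 (valence 4) → 2 H
  atom 4: C, bond orders sum to 3 (valence 4) → 1 H
  atom 5: O, bond orders sum to 2 (valence 2) → 0 H
  atom 6: C, bond orders sum to 3 (valence 4) → 1 H
  atom 7: C, bond orders sum to 4 (valence 4) → 0 H
  atom 8: O, bond orders sum to 2 (valence 2) → 0 H
  atom 9: O, bond orders sum to 2 (valence 2) → 0 H
  atom 10: C, bond orders sum to 1 (valence 4) → 3 H
  atom 11: C, bond orders sum to 2 (valence 4) → 2 H
  atom 12: C, bond orders sum to 3 (valence 4) → 1 H
  atom 13: O, bond orders sum to 1 (valence 2) → 1 H
  atom 14: C, bond orders sum to 2 (valence 4) → 2 H
  atom 15: C, bond orders sum to 3 (valence 4) → 1 H
  atom 16: C, bond orders sum to 4 (valence 4) → 0 H
  atom 17: N, bond orders sum to 3 (valence 3) → 0 H
  atom 18: C, bond orders sum to 2 (valence 4) → 2 H
  atom 19: C, bond orders sum to 4 (valence 4) → 0 H
  atom 20: O, bond orders sum to 2 (valence 2) → 0 H
  atom 21: O, bond orders sum to 1 (valence 2) → 1 H
Totals → C:13, H:20, N:2, O:6.
In Hill order: C13H20N2O6.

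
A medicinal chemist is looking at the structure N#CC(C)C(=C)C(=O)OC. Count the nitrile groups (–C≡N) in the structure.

The nitrile motif appears at heavy-atom position 2 in the SMILES.
Other groups present: 1 alkene, 1 ester.
Nitrile count: 1.

1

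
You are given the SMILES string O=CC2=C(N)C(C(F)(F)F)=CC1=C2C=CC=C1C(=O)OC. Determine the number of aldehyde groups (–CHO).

1

The aldehyde motif appears at heavy-atom position 2 in the SMILES.
Other groups present: 1 ester, 1 primary amine.
Aldehyde count: 1.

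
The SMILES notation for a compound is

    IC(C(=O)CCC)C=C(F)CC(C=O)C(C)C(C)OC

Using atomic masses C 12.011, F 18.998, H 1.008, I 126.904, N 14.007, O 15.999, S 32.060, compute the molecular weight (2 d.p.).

First, the molecular formula is C15H24FIO3 (counting implicit H from valence).
  C: 15 × 12.011 = 180.165
  F: 1 × 18.998 = 18.998
  H: 24 × 1.008 = 24.192
  I: 1 × 126.904 = 126.904
  O: 3 × 15.999 = 47.997
Sum: 15×12.011 + 1×18.998 + 24×1.008 + 1×126.904 + 3×15.999 = 398.256 → 398.26 g/mol.

398.26 g/mol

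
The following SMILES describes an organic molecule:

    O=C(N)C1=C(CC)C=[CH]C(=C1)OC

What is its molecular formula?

Walk through each heavy atom and fill implicit hydrogens from standard valence (C 4, N 3, O 2, S 2, halogen 1):
  atom 1: O, bond orders sum to 2 (valence 2) → 0 H
  atom 2: C, bond orders sum to 4 (valence 4) → 0 H
  atom 3: N, bond orders sum to 1 (valence 3) → 2 H
  atom 4: C, bond orders sum to 4 (valence 4) → 0 H
  atom 5: C, bond orders sum to 4 (valence 4) → 0 H
  atom 6: C, bond orders sum to 2 (valence 4) → 2 H
  atom 7: C, bond orders sum to 1 (valence 4) → 3 H
  atom 8: C, bond orders sum to 3 (valence 4) → 1 H
  atom 9: C with explicit H count 1
  atom 10: C, bond orders sum to 4 (valence 4) → 0 H
  atom 11: C, bond orders sum to 3 (valence 4) → 1 H
  atom 12: O, bond orders sum to 2 (valence 2) → 0 H
  atom 13: C, bond orders sum to 1 (valence 4) → 3 H
Totals → C:10, H:13, N:1, O:2.
In Hill order: C10H13NO2.

C10H13NO2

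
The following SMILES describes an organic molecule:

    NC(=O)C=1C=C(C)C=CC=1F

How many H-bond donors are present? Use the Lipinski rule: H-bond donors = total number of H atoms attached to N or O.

2

Donors: find every N or O and count the H atoms it carries.
  atom 1 (N): bond orders sum to 1 → 2 H
  atom 3 (O): bond orders sum to 2 → 0 H
Lipinski HBD = 2.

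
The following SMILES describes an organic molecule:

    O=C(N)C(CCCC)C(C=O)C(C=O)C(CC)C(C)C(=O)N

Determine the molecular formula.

C16H28N2O4

Walk through each heavy atom and fill implicit hydrogens from standard valence (C 4, N 3, O 2, S 2, halogen 1):
  atom 1: O, bond orders sum to 2 (valence 2) → 0 H
  atom 2: C, bond orders sum to 4 (valence 4) → 0 H
  atom 3: N, bond orders sum to 1 (valence 3) → 2 H
  atom 4: C, bond orders sum to 3 (valence 4) → 1 H
  atom 5: C, bond orders sum to 2 (valence 4) → 2 H
  atom 6: C, bond orders sum to 2 (valence 4) → 2 H
  atom 7: C, bond orders sum to 2 (valence 4) → 2 H
  atom 8: C, bond orders sum to 1 (valence 4) → 3 H
  atom 9: C, bond orders sum to 3 (valence 4) → 1 H
  atom 10: C, bond orders sum to 3 (valence 4) → 1 H
  atom 11: O, bond orders sum to 2 (valence 2) → 0 H
  atom 12: C, bond orders sum to 3 (valence 4) → 1 H
  atom 13: C, bond orders sum to 3 (valence 4) → 1 H
  atom 14: O, bond orders sum to 2 (valence 2) → 0 H
  atom 15: C, bond orders sum to 3 (valence 4) → 1 H
  atom 16: C, bond orders sum to 2 (valence 4) → 2 H
  atom 17: C, bond orders sum to 1 (valence 4) → 3 H
  atom 18: C, bond orders sum to 3 (valence 4) → 1 H
  atom 19: C, bond orders sum to 1 (valence 4) → 3 H
  atom 20: C, bond orders sum to 4 (valence 4) → 0 H
  atom 21: O, bond orders sum to 2 (valence 2) → 0 H
  atom 22: N, bond orders sum to 1 (valence 3) → 2 H
Totals → C:16, H:28, N:2, O:4.
In Hill order: C16H28N2O4.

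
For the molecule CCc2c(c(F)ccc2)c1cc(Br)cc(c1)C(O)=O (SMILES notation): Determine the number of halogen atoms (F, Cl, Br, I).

Halogen atoms appear at heavy-atom positions 6, 13 (1×Br, 1×F).
Other groups present: 1 carboxylic acid.
Halogen count: 2.

2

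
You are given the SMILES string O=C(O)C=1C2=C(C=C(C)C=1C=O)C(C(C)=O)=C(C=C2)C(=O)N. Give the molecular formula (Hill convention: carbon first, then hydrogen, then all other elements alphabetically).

Walk through each heavy atom and fill implicit hydrogens from standard valence (C 4, N 3, O 2, S 2, halogen 1):
  atom 1: O, bond orders sum to 2 (valence 2) → 0 H
  atom 2: C, bond orders sum to 4 (valence 4) → 0 H
  atom 3: O, bond orders sum to 1 (valence 2) → 1 H
  atom 4: C, bond orders sum to 4 (valence 4) → 0 H
  atom 5: C, bond orders sum to 4 (valence 4) → 0 H
  atom 6: C, bond orders sum to 4 (valence 4) → 0 H
  atom 7: C, bond orders sum to 3 (valence 4) → 1 H
  atom 8: C, bond orders sum to 4 (valence 4) → 0 H
  atom 9: C, bond orders sum to 1 (valence 4) → 3 H
  atom 10: C, bond orders sum to 4 (valence 4) → 0 H
  atom 11: C, bond orders sum to 3 (valence 4) → 1 H
  atom 12: O, bond orders sum to 2 (valence 2) → 0 H
  atom 13: C, bond orders sum to 4 (valence 4) → 0 H
  atom 14: C, bond orders sum to 4 (valence 4) → 0 H
  atom 15: C, bond orders sum to 1 (valence 4) → 3 H
  atom 16: O, bond orders sum to 2 (valence 2) → 0 H
  atom 17: C, bond orders sum to 4 (valence 4) → 0 H
  atom 18: C, bond orders sum to 3 (valence 4) → 1 H
  atom 19: C, bond orders sum to 3 (valence 4) → 1 H
  atom 20: C, bond orders sum to 4 (valence 4) → 0 H
  atom 21: O, bond orders sum to 2 (valence 2) → 0 H
  atom 22: N, bond orders sum to 1 (valence 3) → 2 H
Totals → C:16, H:13, N:1, O:5.

C16H13NO5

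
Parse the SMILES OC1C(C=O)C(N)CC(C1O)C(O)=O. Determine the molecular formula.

C8H13NO5

Walk through each heavy atom and fill implicit hydrogens from standard valence (C 4, N 3, O 2, S 2, halogen 1):
  atom 1: O, bond orders sum to 1 (valence 2) → 1 H
  atom 2: C, bond orders sum to 3 (valence 4) → 1 H
  atom 3: C, bond orders sum to 3 (valence 4) → 1 H
  atom 4: C, bond orders sum to 3 (valence 4) → 1 H
  atom 5: O, bond orders sum to 2 (valence 2) → 0 H
  atom 6: C, bond orders sum to 3 (valence 4) → 1 H
  atom 7: N, bond orders sum to 1 (valence 3) → 2 H
  atom 8: C, bond orders sum to 2 (valence 4) → 2 H
  atom 9: C, bond orders sum to 3 (valence 4) → 1 H
  atom 10: C, bond orders sum to 3 (valence 4) → 1 H
  atom 11: O, bond orders sum to 1 (valence 2) → 1 H
  atom 12: C, bond orders sum to 4 (valence 4) → 0 H
  atom 13: O, bond orders sum to 1 (valence 2) → 1 H
  atom 14: O, bond orders sum to 2 (valence 2) → 0 H
Totals → C:8, H:13, N:1, O:5.
In Hill order: C8H13NO5.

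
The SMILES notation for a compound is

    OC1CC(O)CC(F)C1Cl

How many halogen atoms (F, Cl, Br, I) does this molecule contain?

2

Halogen atoms appear at heavy-atom positions 8, 10 (1×Cl, 1×F).
Other groups present: 2 hydroxyl.
Halogen count: 2.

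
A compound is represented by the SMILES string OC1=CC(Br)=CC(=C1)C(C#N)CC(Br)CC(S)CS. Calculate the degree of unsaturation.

6

Degree of unsaturation = (number of rings) + (number of π bonds).
Ring closures in the SMILES: 1.
π bonds: 3 double bonds (each 1 DoU), 1 triple bond (each 2 DoU) → 5 DoU from unsaturation.
Total DoU = 1 + 5 = 6.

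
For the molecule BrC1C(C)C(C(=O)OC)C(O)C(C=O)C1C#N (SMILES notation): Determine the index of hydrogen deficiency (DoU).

5

Degree of unsaturation = (number of rings) + (number of π bonds).
Ring closures in the SMILES: 1.
π bonds: 2 double bonds (each 1 DoU), 1 triple bond (each 2 DoU) → 4 DoU from unsaturation.
Total DoU = 1 + 4 = 5.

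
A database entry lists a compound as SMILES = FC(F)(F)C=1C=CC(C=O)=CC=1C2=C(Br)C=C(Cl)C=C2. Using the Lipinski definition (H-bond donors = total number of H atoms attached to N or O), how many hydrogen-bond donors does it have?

0

Donors: find every N or O and count the H atoms it carries.
  atom 10 (O): bond orders sum to 2 → 0 H
Lipinski HBD = 0.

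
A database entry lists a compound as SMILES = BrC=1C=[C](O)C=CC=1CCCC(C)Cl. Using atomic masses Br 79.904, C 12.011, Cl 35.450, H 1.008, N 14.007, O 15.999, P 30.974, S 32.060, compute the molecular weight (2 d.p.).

First, the molecular formula is C11H14BrClO (counting implicit H from valence).
  Br: 1 × 79.904 = 79.904
  C: 11 × 12.011 = 132.121
  Cl: 1 × 35.450 = 35.450
  H: 14 × 1.008 = 14.112
  O: 1 × 15.999 = 15.999
Sum: 1×79.904 + 11×12.011 + 1×35.450 + 14×1.008 + 1×15.999 = 277.586 → 277.59 g/mol.

277.59 g/mol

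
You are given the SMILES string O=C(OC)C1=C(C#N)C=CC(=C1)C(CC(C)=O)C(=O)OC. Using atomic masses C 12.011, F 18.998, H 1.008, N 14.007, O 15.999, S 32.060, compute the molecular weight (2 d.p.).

289.29 g/mol

First, the molecular formula is C15H15NO5 (counting implicit H from valence).
  C: 15 × 12.011 = 180.165
  H: 15 × 1.008 = 15.120
  N: 1 × 14.007 = 14.007
  O: 5 × 15.999 = 79.995
Sum: 15×12.011 + 15×1.008 + 1×14.007 + 5×15.999 = 289.287 → 289.29 g/mol.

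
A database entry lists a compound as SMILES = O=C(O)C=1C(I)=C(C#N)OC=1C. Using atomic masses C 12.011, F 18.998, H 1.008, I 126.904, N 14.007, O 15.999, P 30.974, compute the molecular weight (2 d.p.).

First, the molecular formula is C7H4INO3 (counting implicit H from valence).
  C: 7 × 12.011 = 84.077
  H: 4 × 1.008 = 4.032
  I: 1 × 126.904 = 126.904
  N: 1 × 14.007 = 14.007
  O: 3 × 15.999 = 47.997
Sum: 7×12.011 + 4×1.008 + 1×126.904 + 1×14.007 + 3×15.999 = 277.017 → 277.02 g/mol.

277.02 g/mol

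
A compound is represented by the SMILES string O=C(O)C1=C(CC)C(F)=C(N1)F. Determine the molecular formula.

C7H7F2NO2

Walk through each heavy atom and fill implicit hydrogens from standard valence (C 4, N 3, O 2, S 2, halogen 1):
  atom 1: O, bond orders sum to 2 (valence 2) → 0 H
  atom 2: C, bond orders sum to 4 (valence 4) → 0 H
  atom 3: O, bond orders sum to 1 (valence 2) → 1 H
  atom 4: C, bond orders sum to 4 (valence 4) → 0 H
  atom 5: C, bond orders sum to 4 (valence 4) → 0 H
  atom 6: C, bond orders sum to 2 (valence 4) → 2 H
  atom 7: C, bond orders sum to 1 (valence 4) → 3 H
  atom 8: C, bond orders sum to 4 (valence 4) → 0 H
  atom 9: F (halogen, monovalent) → 0 H
  atom 10: C, bond orders sum to 4 (valence 4) → 0 H
  atom 11: N, bond orders sum to 2 (valence 3) → 1 H
  atom 12: F (halogen, monovalent) → 0 H
Totals → C:7, H:7, F:2, N:1, O:2.
In Hill order: C7H7F2NO2.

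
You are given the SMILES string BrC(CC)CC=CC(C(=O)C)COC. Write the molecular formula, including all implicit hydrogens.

C11H19BrO2

Walk through each heavy atom and fill implicit hydrogens from standard valence (C 4, N 3, O 2, S 2, halogen 1):
  atom 1: Br (halogen, monovalent) → 0 H
  atom 2: C, bond orders sum to 3 (valence 4) → 1 H
  atom 3: C, bond orders sum to 2 (valence 4) → 2 H
  atom 4: C, bond orders sum to 1 (valence 4) → 3 H
  atom 5: C, bond orders sum to 2 (valence 4) → 2 H
  atom 6: C, bond orders sum to 3 (valence 4) → 1 H
  atom 7: C, bond orders sum to 3 (valence 4) → 1 H
  atom 8: C, bond orders sum to 3 (valence 4) → 1 H
  atom 9: C, bond orders sum to 4 (valence 4) → 0 H
  atom 10: O, bond orders sum to 2 (valence 2) → 0 H
  atom 11: C, bond orders sum to 1 (valence 4) → 3 H
  atom 12: C, bond orders sum to 2 (valence 4) → 2 H
  atom 13: O, bond orders sum to 2 (valence 2) → 0 H
  atom 14: C, bond orders sum to 1 (valence 4) → 3 H
Totals → C:11, H:19, Br:1, O:2.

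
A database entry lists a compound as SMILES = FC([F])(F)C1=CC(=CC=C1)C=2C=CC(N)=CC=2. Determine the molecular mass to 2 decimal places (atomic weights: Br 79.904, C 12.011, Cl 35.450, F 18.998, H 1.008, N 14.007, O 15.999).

237.22 g/mol

First, the molecular formula is C13H10F3N (counting implicit H from valence).
  C: 13 × 12.011 = 156.143
  F: 3 × 18.998 = 56.994
  H: 10 × 1.008 = 10.080
  N: 1 × 14.007 = 14.007
Sum: 13×12.011 + 3×18.998 + 10×1.008 + 1×14.007 = 237.224 → 237.22 g/mol.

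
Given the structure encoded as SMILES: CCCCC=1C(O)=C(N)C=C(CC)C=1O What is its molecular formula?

Walk through each heavy atom and fill implicit hydrogens from standard valence (C 4, N 3, O 2, S 2, halogen 1):
  atom 1: C, bond orders sum to 1 (valence 4) → 3 H
  atom 2: C, bond orders sum to 2 (valence 4) → 2 H
  atom 3: C, bond orders sum to 2 (valence 4) → 2 H
  atom 4: C, bond orders sum to 2 (valence 4) → 2 H
  atom 5: C, bond orders sum to 4 (valence 4) → 0 H
  atom 6: C, bond orders sum to 4 (valence 4) → 0 H
  atom 7: O, bond orders sum to 1 (valence 2) → 1 H
  atom 8: C, bond orders sum to 4 (valence 4) → 0 H
  atom 9: N, bond orders sum to 1 (valence 3) → 2 H
  atom 10: C, bond orders sum to 3 (valence 4) → 1 H
  atom 11: C, bond orders sum to 4 (valence 4) → 0 H
  atom 12: C, bond orders sum to 2 (valence 4) → 2 H
  atom 13: C, bond orders sum to 1 (valence 4) → 3 H
  atom 14: C, bond orders sum to 4 (valence 4) → 0 H
  atom 15: O, bond orders sum to 1 (valence 2) → 1 H
Totals → C:12, H:19, N:1, O:2.

C12H19NO2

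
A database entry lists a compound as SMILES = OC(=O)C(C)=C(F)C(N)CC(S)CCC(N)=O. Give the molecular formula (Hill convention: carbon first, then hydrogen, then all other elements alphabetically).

Walk through each heavy atom and fill implicit hydrogens from standard valence (C 4, N 3, O 2, S 2, halogen 1):
  atom 1: O, bond orders sum to 1 (valence 2) → 1 H
  atom 2: C, bond orders sum to 4 (valence 4) → 0 H
  atom 3: O, bond orders sum to 2 (valence 2) → 0 H
  atom 4: C, bond orders sum to 4 (valence 4) → 0 H
  atom 5: C, bond orders sum to 1 (valence 4) → 3 H
  atom 6: C, bond orders sum to 4 (valence 4) → 0 H
  atom 7: F (halogen, monovalent) → 0 H
  atom 8: C, bond orders sum to 3 (valence 4) → 1 H
  atom 9: N, bond orders sum to 1 (valence 3) → 2 H
  atom 10: C, bond orders sum to 2 (valence 4) → 2 H
  atom 11: C, bond orders sum to 3 (valence 4) → 1 H
  atom 12: S, bond orders sum to 1 (valence 2) → 1 H
  atom 13: C, bond orders sum to 2 (valence 4) → 2 H
  atom 14: C, bond orders sum to 2 (valence 4) → 2 H
  atom 15: C, bond orders sum to 4 (valence 4) → 0 H
  atom 16: N, bond orders sum to 1 (valence 3) → 2 H
  atom 17: O, bond orders sum to 2 (valence 2) → 0 H
Totals → C:10, H:17, F:1, N:2, O:3, S:1.
In Hill order: C10H17FN2O3S.

C10H17FN2O3S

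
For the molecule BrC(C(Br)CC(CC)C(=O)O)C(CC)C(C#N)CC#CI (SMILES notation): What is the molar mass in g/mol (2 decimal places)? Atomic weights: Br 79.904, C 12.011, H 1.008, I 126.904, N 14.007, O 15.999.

533.04 g/mol

First, the molecular formula is C15H20Br2INO2 (counting implicit H from valence).
  Br: 2 × 79.904 = 159.808
  C: 15 × 12.011 = 180.165
  H: 20 × 1.008 = 20.160
  I: 1 × 126.904 = 126.904
  N: 1 × 14.007 = 14.007
  O: 2 × 15.999 = 31.998
Sum: 2×79.904 + 15×12.011 + 20×1.008 + 1×126.904 + 1×14.007 + 2×15.999 = 533.042 → 533.04 g/mol.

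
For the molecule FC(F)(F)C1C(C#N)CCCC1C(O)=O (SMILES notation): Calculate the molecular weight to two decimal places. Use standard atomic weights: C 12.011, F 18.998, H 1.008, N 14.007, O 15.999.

First, the molecular formula is C9H10F3NO2 (counting implicit H from valence).
  C: 9 × 12.011 = 108.099
  F: 3 × 18.998 = 56.994
  H: 10 × 1.008 = 10.080
  N: 1 × 14.007 = 14.007
  O: 2 × 15.999 = 31.998
Sum: 9×12.011 + 3×18.998 + 10×1.008 + 1×14.007 + 2×15.999 = 221.178 → 221.18 g/mol.

221.18 g/mol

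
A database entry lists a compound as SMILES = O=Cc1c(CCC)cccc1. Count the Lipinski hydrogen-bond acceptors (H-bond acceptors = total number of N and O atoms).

N atoms: 0; O atoms: 1.
Lipinski HBA = 0 + 1 = 1.

1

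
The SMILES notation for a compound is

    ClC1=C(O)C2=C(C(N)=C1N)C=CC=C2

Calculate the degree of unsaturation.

7

Molecular formula: C10H9ClN2O.
DoU = (2C + 2 + N − H − X) / 2, where X is the halogen count and O/S are ignored.
    = (2·10 + 2 + 2 − 9 − 1) / 2 = 14 / 2 = 7.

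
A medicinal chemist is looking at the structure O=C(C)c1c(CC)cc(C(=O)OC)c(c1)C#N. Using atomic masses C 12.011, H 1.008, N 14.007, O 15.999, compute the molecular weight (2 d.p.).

First, the molecular formula is C13H13NO3 (counting implicit H from valence).
  C: 13 × 12.011 = 156.143
  H: 13 × 1.008 = 13.104
  N: 1 × 14.007 = 14.007
  O: 3 × 15.999 = 47.997
Sum: 13×12.011 + 13×1.008 + 1×14.007 + 3×15.999 = 231.251 → 231.25 g/mol.

231.25 g/mol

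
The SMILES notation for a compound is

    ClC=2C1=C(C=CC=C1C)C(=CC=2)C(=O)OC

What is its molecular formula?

C13H11ClO2

Walk through each heavy atom and fill implicit hydrogens from standard valence (C 4, N 3, O 2, S 2, halogen 1):
  atom 1: Cl (halogen, monovalent) → 0 H
  atom 2: C, bond orders sum to 4 (valence 4) → 0 H
  atom 3: C, bond orders sum to 4 (valence 4) → 0 H
  atom 4: C, bond orders sum to 4 (valence 4) → 0 H
  atom 5: C, bond orders sum to 3 (valence 4) → 1 H
  atom 6: C, bond orders sum to 3 (valence 4) → 1 H
  atom 7: C, bond orders sum to 3 (valence 4) → 1 H
  atom 8: C, bond orders sum to 4 (valence 4) → 0 H
  atom 9: C, bond orders sum to 1 (valence 4) → 3 H
  atom 10: C, bond orders sum to 4 (valence 4) → 0 H
  atom 11: C, bond orders sum to 3 (valence 4) → 1 H
  atom 12: C, bond orders sum to 3 (valence 4) → 1 H
  atom 13: C, bond orders sum to 4 (valence 4) → 0 H
  atom 14: O, bond orders sum to 2 (valence 2) → 0 H
  atom 15: O, bond orders sum to 2 (valence 2) → 0 H
  atom 16: C, bond orders sum to 1 (valence 4) → 3 H
Totals → C:13, H:11, Cl:1, O:2.
In Hill order: C13H11ClO2.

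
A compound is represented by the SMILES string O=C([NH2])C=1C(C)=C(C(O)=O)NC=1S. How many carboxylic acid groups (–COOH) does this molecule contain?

1

The carboxylic acid motif appears at heavy-atom position 8 in the SMILES.
Other groups present: 1 amide, 1 thiol.
Carboxylic acid count: 1.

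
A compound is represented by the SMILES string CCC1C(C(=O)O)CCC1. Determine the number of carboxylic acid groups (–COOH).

1

The carboxylic acid motif appears at heavy-atom position 5 in the SMILES.
Carboxylic acid count: 1.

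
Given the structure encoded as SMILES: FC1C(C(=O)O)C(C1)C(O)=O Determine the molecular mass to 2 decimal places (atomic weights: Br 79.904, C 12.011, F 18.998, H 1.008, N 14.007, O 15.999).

162.12 g/mol

First, the molecular formula is C6H7FO4 (counting implicit H from valence).
  C: 6 × 12.011 = 72.066
  F: 1 × 18.998 = 18.998
  H: 7 × 1.008 = 7.056
  O: 4 × 15.999 = 63.996
Sum: 6×12.011 + 1×18.998 + 7×1.008 + 4×15.999 = 162.116 → 162.12 g/mol.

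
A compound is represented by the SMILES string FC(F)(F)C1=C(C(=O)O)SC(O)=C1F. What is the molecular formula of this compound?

Walk through each heavy atom and fill implicit hydrogens from standard valence (C 4, N 3, O 2, S 2, halogen 1):
  atom 1: F (halogen, monovalent) → 0 H
  atom 2: C, bond orders sum to 4 (valence 4) → 0 H
  atom 3: F (halogen, monovalent) → 0 H
  atom 4: F (halogen, monovalent) → 0 H
  atom 5: C, bond orders sum to 4 (valence 4) → 0 H
  atom 6: C, bond orders sum to 4 (valence 4) → 0 H
  atom 7: C, bond orders sum to 4 (valence 4) → 0 H
  atom 8: O, bond orders sum to 2 (valence 2) → 0 H
  atom 9: O, bond orders sum to 1 (valence 2) → 1 H
  atom 10: S, bond orders sum to 2 (valence 2) → 0 H
  atom 11: C, bond orders sum to 4 (valence 4) → 0 H
  atom 12: O, bond orders sum to 1 (valence 2) → 1 H
  atom 13: C, bond orders sum to 4 (valence 4) → 0 H
  atom 14: F (halogen, monovalent) → 0 H
Totals → C:6, H:2, F:4, O:3, S:1.
In Hill order: C6H2F4O3S.

C6H2F4O3S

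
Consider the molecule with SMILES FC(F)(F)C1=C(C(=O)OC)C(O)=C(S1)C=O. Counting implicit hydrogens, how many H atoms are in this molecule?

Walk through each heavy atom and fill implicit hydrogens from standard valence (C 4, N 3, O 2, S 2, halogen 1):
  atom 1: F (halogen, monovalent) → 0 H
  atom 2: C, bond orders sum to 4 (valence 4) → 0 H
  atom 3: F (halogen, monovalent) → 0 H
  atom 4: F (halogen, monovalent) → 0 H
  atom 5: C, bond orders sum to 4 (valence 4) → 0 H
  atom 6: C, bond orders sum to 4 (valence 4) → 0 H
  atom 7: C, bond orders sum to 4 (valence 4) → 0 H
  atom 8: O, bond orders sum to 2 (valence 2) → 0 H
  atom 9: O, bond orders sum to 2 (valence 2) → 0 H
  atom 10: C, bond orders sum to 1 (valence 4) → 3 H
  atom 11: C, bond orders sum to 4 (valence 4) → 0 H
  atom 12: O, bond orders sum to 1 (valence 2) → 1 H
  atom 13: C, bond orders sum to 4 (valence 4) → 0 H
  atom 14: S, bond orders sum to 2 (valence 2) → 0 H
  atom 15: C, bond orders sum to 3 (valence 4) → 1 H
  atom 16: O, bond orders sum to 2 (valence 2) → 0 H
Total hydrogens: 5.

5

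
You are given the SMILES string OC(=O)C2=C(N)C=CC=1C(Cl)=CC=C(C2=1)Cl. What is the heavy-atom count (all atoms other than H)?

16

Every atom symbol written in the SMILES (organic subset) is one heavy atom; implicit H are not written.
Heavy atoms by element → C:11, Cl:2, N:1, O:2.
Total: 16.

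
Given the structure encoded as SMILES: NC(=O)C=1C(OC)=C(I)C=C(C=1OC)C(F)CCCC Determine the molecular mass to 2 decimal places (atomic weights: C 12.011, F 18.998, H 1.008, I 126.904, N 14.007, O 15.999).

395.21 g/mol

First, the molecular formula is C14H19FINO3 (counting implicit H from valence).
  C: 14 × 12.011 = 168.154
  F: 1 × 18.998 = 18.998
  H: 19 × 1.008 = 19.152
  I: 1 × 126.904 = 126.904
  N: 1 × 14.007 = 14.007
  O: 3 × 15.999 = 47.997
Sum: 14×12.011 + 1×18.998 + 19×1.008 + 1×126.904 + 1×14.007 + 3×15.999 = 395.212 → 395.21 g/mol.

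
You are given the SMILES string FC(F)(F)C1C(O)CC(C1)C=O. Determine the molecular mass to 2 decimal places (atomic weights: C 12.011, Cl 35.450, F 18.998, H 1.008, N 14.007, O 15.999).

First, the molecular formula is C7H9F3O2 (counting implicit H from valence).
  C: 7 × 12.011 = 84.077
  F: 3 × 18.998 = 56.994
  H: 9 × 1.008 = 9.072
  O: 2 × 15.999 = 31.998
Sum: 7×12.011 + 3×18.998 + 9×1.008 + 2×15.999 = 182.141 → 182.14 g/mol.

182.14 g/mol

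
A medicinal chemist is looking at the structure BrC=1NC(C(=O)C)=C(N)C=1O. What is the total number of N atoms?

2

Scan the SMILES for N atoms (remember two-letter symbols like Cl and Br are single atoms).
Nitrogen count: 2.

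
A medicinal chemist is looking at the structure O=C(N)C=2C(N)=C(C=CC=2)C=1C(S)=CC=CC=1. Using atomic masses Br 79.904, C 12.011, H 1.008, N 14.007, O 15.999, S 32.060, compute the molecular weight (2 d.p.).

First, the molecular formula is C13H12N2OS (counting implicit H from valence).
  C: 13 × 12.011 = 156.143
  H: 12 × 1.008 = 12.096
  N: 2 × 14.007 = 28.014
  O: 1 × 15.999 = 15.999
  S: 1 × 32.060 = 32.060
Sum: 13×12.011 + 12×1.008 + 2×14.007 + 1×15.999 + 1×32.060 = 244.312 → 244.31 g/mol.

244.31 g/mol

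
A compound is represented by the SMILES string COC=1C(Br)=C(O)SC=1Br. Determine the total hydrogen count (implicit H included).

4

Walk through each heavy atom and fill implicit hydrogens from standard valence (C 4, N 3, O 2, S 2, halogen 1):
  atom 1: C, bond orders sum to 1 (valence 4) → 3 H
  atom 2: O, bond orders sum to 2 (valence 2) → 0 H
  atom 3: C, bond orders sum to 4 (valence 4) → 0 H
  atom 4: C, bond orders sum to 4 (valence 4) → 0 H
  atom 5: Br (halogen, monovalent) → 0 H
  atom 6: C, bond orders sum to 4 (valence 4) → 0 H
  atom 7: O, bond orders sum to 1 (valence 2) → 1 H
  atom 8: S, bond orders sum to 2 (valence 2) → 0 H
  atom 9: C, bond orders sum to 4 (valence 4) → 0 H
  atom 10: Br (halogen, monovalent) → 0 H
Total hydrogens: 4.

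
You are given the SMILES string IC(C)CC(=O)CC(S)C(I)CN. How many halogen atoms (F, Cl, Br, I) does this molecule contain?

Halogen atoms appear at heavy-atom positions 1, 11 (2×I).
Other groups present: 1 ketone, 1 primary amine, 1 thiol.
Halogen count: 2.

2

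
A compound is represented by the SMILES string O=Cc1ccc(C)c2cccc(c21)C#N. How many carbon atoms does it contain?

13

Count every carbon token in the SMILES (each C, including those in ring-closure positions and inside branches).
Carbon count: 13.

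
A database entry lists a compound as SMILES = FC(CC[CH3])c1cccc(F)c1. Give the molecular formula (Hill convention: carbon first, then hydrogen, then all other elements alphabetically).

C10H12F2

Walk through each heavy atom and fill implicit hydrogens from standard valence (C 4, N 3, O 2, S 2, halogen 1); for lowercase aromatic atoms, an aromatic c carries 1 H when it has two neighbours and 0 H with three, and aromatic n carries 0 H:
  atom 1: F (halogen, monovalent) → 0 H
  atom 2: C, bond orders sum to 3 (valence 4) → 1 H
  atom 3: C, bond orders sum to 2 (valence 4) → 2 H
  atom 4: C, bond orders sum to 2 (valence 4) → 2 H
  atom 5: C with explicit H count 3
  atom 6: aromatic c, 3 neighbours → 0 H
  atom 7: aromatic c, 2 neighbours → 1 H
  atom 8: aromatic c, 2 neighbours → 1 H
  atom 9: aromatic c, 2 neighbours → 1 H
  atom 10: aromatic c, 3 neighbours → 0 H
  atom 11: F (halogen, monovalent) → 0 H
  atom 12: aromatic c, 2 neighbours → 1 H
Totals → C:10, H:12, F:2.
In Hill order: C10H12F2.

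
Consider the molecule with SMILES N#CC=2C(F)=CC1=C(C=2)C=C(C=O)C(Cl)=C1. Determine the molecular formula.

Walk through each heavy atom and fill implicit hydrogens from standard valence (C 4, N 3, O 2, S 2, halogen 1):
  atom 1: N, bond orders sum to 3 (valence 3) → 0 H
  atom 2: C, bond orders sum to 4 (valence 4) → 0 H
  atom 3: C, bond orders sum to 4 (valence 4) → 0 H
  atom 4: C, bond orders sum to 4 (valence 4) → 0 H
  atom 5: F (halogen, monovalent) → 0 H
  atom 6: C, bond orders sum to 3 (valence 4) → 1 H
  atom 7: C, bond orders sum to 4 (valence 4) → 0 H
  atom 8: C, bond orders sum to 4 (valence 4) → 0 H
  atom 9: C, bond orders sum to 3 (valence 4) → 1 H
  atom 10: C, bond orders sum to 3 (valence 4) → 1 H
  atom 11: C, bond orders sum to 4 (valence 4) → 0 H
  atom 12: C, bond orders sum to 3 (valence 4) → 1 H
  atom 13: O, bond orders sum to 2 (valence 2) → 0 H
  atom 14: C, bond orders sum to 4 (valence 4) → 0 H
  atom 15: Cl (halogen, monovalent) → 0 H
  atom 16: C, bond orders sum to 3 (valence 4) → 1 H
Totals → C:12, H:5, Cl:1, F:1, N:1, O:1.
In Hill order: C12H5ClFNO.

C12H5ClFNO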